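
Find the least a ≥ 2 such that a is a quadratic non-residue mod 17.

(2/17) = +1, so 2 is a residue.
(3/17) = −1, so 3 is the smallest positive non-residue mod 17.

3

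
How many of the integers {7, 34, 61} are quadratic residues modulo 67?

(7/67) = -1 → non-residue.
(34/67) = -1 → non-residue.
(61/67) = -1 → non-residue.
Total quadratic residues among the 3: 0.

0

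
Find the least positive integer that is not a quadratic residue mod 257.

(2/257) = +1, so 2 is a residue.
(3/257) = −1, so 3 is the smallest positive non-residue mod 257.

3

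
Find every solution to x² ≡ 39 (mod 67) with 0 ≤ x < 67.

Since 67 ≡ 3 (mod 4), a square root of 39 is 39^((67+1)/4) = 39^17 mod 67.
Repeated squaring: 39^2≡47, 39^4≡65, 39^8≡4, 39^16≡16 (mod 67).
39^17 = 39^(16+1) ≡ 21 (mod 67).
Check: 21² = 441 ≡ 39 (mod 67). The two roots are 21 and 46.

21, 46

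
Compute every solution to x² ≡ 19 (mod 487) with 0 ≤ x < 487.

Since 487 ≡ 3 (mod 4), a square root of 19 is 19^((487+1)/4) = 19^122 mod 487.
Repeated squaring: 19^2≡361, 19^4≡292, 19^8≡39, 19^16≡60, 19^32≡191, 19^64≡443 (mod 487).
19^122 = 19^(64+32+16+8+2) ≡ 301 (mod 487).
Check: 301² = 90601 ≡ 19 (mod 487). The two roots are 186 and 301.

186, 301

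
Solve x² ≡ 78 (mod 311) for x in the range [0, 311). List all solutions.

Since 311 ≡ 3 (mod 4), a square root of 78 is 78^((311+1)/4) = 78^78 mod 311.
Repeated squaring: 78^2≡175, 78^4≡147, 78^8≡150, 78^16≡108, 78^32≡157, 78^64≡80 (mod 311).
78^78 = 78^(64+8+4+2) ≡ 156 (mod 311).
Check: 156² = 24336 ≡ 78 (mod 311). The two roots are 155 and 156.

155, 156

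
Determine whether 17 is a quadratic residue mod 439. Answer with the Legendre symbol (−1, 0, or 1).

-1

Reciprocity: 17 ≡ 1 and 439 ≡ 3 (mod 4), so (17/439) = +(439/17).
Reduce top mod 17: now compute (14/17).
Pull out 2: since 17 ≡ 1 (mod 8), (2/17) = +1.
Reciprocity: 7 ≡ 3 and 17 ≡ 1 (mod 4), so (7/17) = +(17/7).
Reduce top mod 7: now compute (3/7).
Reciprocity: 3 ≡ 3 and 7 ≡ 3 (mod 4), so (3/7) = −(7/3).
Reduce top mod 3: now compute (1/3).
Reached (1/3) = 1. Collecting the sign flips along the way, the symbol is -1.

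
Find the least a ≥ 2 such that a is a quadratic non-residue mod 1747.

(2/1747) = −1, so 2 is the smallest positive non-residue mod 1747.

2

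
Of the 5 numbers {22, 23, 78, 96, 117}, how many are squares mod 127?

(22/127) = +1 → QR.
(23/127) = -1 → non-residue.
(78/127) = -1 → non-residue.
(96/127) = -1 → non-residue.
(117/127) = +1 → QR.
Total quadratic residues among the 5: 2.

2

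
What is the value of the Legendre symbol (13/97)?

-1

Euler's criterion: (13/97) ≡ 13^48 (mod 97).
13^2 ≡ 72 (mod 97)
13^4 ≡ 43 (mod 97)
13^8 ≡ 6 (mod 97)
13^16 ≡ 36 (mod 97)
13^32 ≡ 35 (mod 97)
13^48 = 13^(32+16) ≡ 96 (mod 97).
Result is 96 ≡ −1, so (13/97) = −1.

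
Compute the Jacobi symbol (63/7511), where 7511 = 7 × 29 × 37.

Reciprocity: 63 ≡ 3 and 7511 ≡ 3 (mod 4), so (63/7511) = −(7511/63).
Reduce top mod 63: now compute (14/63).
Pull out 2: since 63 ≡ 7 (mod 8), (2/63) = +1.
Reciprocity: 7 ≡ 3 and 63 ≡ 3 (mod 4), so (7/63) = −(63/7).
Reduce top mod 7: now compute (0/7).
Top reduces to 0: gcd > 1, so the symbol is 0.

0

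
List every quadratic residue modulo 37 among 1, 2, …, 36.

1 3 4 7 9 10 11 12 16 21 25 26 27 28 30 33 34 36

Square k = 1,…,18 (k and 37−k give the same square):
1²=1, 2²=4, 3²=9, 4²=16, 5²=25, 6²=36, 7²≡12, 8²≡27, 9²≡7, 10²≡26, 11²≡10, 12²≡33, 13²≡21, 14²≡11, 15²≡3, 16²≡34, 17²≡30, 18²≡28 (mod 37).
So the quadratic residues mod 37 are {1, 3, 4, 7, 9, 10, 11, 12, 16, 21, 25, 26, 27, 28, 30, 33, 34, 36}.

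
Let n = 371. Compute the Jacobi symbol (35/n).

Reciprocity: 35 ≡ 3 and 371 ≡ 3 (mod 4), so (35/371) = −(371/35).
Reduce top mod 35: now compute (21/35).
Reciprocity: 21 ≡ 1 and 35 ≡ 3 (mod 4), so (21/35) = +(35/21).
Reduce top mod 21: now compute (14/21).
Pull out 2: since 21 ≡ 5 (mod 8), (2/21) = -1.
Reciprocity: 7 ≡ 3 and 21 ≡ 1 (mod 4), so (7/21) = +(21/7).
Reduce top mod 7: now compute (0/7).
Top reduces to 0: gcd > 1, so the symbol is 0.

0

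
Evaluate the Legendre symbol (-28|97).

Euler's criterion: (-28/97) ≡ 69^48 (mod 97).
69^2 ≡ 8 (mod 97)
69^4 ≡ 64 (mod 97)
69^8 ≡ 22 (mod 97)
69^16 ≡ 96 (mod 97)
69^32 ≡ 1 (mod 97)
69^48 = 69^(32+16) ≡ 96 (mod 97).
Result is 96 ≡ −1, so (-28/97) = −1.

-1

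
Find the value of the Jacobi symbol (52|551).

-1

Pull out 2^2: since 551 ≡ 7 (mod 8), (2/551) = +1, so (2/551)^2 = +1.
Reciprocity: 13 ≡ 1 and 551 ≡ 3 (mod 4), so (13/551) = +(551/13).
Reduce top mod 13: now compute (5/13).
Reciprocity: 5 ≡ 1 and 13 ≡ 1 (mod 4), so (5/13) = +(13/5).
Reduce top mod 5: now compute (3/5).
Reciprocity: 3 ≡ 3 and 5 ≡ 1 (mod 4), so (3/5) = +(5/3).
Reduce top mod 3: now compute (2/3).
Pull out 2: since 3 ≡ 3 (mod 8), (2/3) = -1.
Reached (1/3) = 1. Collecting the sign flips along the way, the symbol is -1.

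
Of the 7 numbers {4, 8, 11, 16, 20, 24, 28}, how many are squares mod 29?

(4/29) = +1 → QR.
(8/29) = -1 → non-residue.
(11/29) = -1 → non-residue.
(16/29) = +1 → QR.
(20/29) = +1 → QR.
(24/29) = +1 → QR.
(28/29) = +1 → QR.
Total quadratic residues among the 7: 5.

5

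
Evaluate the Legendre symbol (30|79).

-1

Pull out 2: since 79 ≡ 7 (mod 8), (2/79) = +1.
Reciprocity: 15 ≡ 3 and 79 ≡ 3 (mod 4), so (15/79) = −(79/15).
Reduce top mod 15: now compute (4/15).
Pull out 2^2: since 15 ≡ 7 (mod 8), (2/15) = +1, so (2/15)^2 = +1.
Reached (1/15) = 1. Collecting the sign flips along the way, the symbol is -1.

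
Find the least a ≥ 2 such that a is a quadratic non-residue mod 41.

(2/41) = +1, so 2 is a residue.
(3/41) = −1, so 3 is the smallest positive non-residue mod 41.

3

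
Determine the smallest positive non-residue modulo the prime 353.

3

(2/353) = +1, so 2 is a residue.
(3/353) = −1, so 3 is the smallest positive non-residue mod 353.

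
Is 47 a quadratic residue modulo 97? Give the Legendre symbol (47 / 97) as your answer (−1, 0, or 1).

1

Euler's criterion: (47/97) ≡ 47^48 (mod 97).
47^2 ≡ 75 (mod 97)
47^4 ≡ 96 (mod 97)
47^8 ≡ 1 (mod 97)
47^16 ≡ 1 (mod 97)
47^32 ≡ 1 (mod 97)
47^48 = 47^(32+16) ≡ 1 (mod 97).
Result is 1, so (47/97) = 1.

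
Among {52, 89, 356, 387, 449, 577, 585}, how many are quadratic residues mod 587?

(52/587) = -1 → non-residue.
(89/587) = +1 → QR.
(356/587) = +1 → QR.
(387/587) = +1 → QR.
(449/587) = -1 → non-residue.
(577/587) = -1 → non-residue.
(585/587) = +1 → QR.
Total quadratic residues among the 7: 4.

4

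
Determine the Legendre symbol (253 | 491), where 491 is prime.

Reciprocity: 253 ≡ 1 and 491 ≡ 3 (mod 4), so (253/491) = +(491/253).
Reduce top mod 253: now compute (238/253).
Pull out 2: since 253 ≡ 5 (mod 8), (2/253) = -1.
Reciprocity: 119 ≡ 3 and 253 ≡ 1 (mod 4), so (119/253) = +(253/119).
Reduce top mod 119: now compute (15/119).
Reciprocity: 15 ≡ 3 and 119 ≡ 3 (mod 4), so (15/119) = −(119/15).
Reduce top mod 15: now compute (14/15).
Pull out 2: since 15 ≡ 7 (mod 8), (2/15) = +1.
Reciprocity: 7 ≡ 3 and 15 ≡ 3 (mod 4), so (7/15) = −(15/7).
Reduce top mod 7: now compute (1/7).
Reached (1/7) = 1. Collecting the sign flips along the way, the symbol is -1.

-1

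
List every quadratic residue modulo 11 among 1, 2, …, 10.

1,3,4,5,9

Square k = 1,…,5 (k and 11−k give the same square):
1²=1, 2²=4, 3²=9, 4²≡5, 5²≡3 (mod 11).
So the quadratic residues mod 11 are {1, 3, 4, 5, 9}.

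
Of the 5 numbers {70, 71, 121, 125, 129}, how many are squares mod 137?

(70/137) = -1 → non-residue.
(71/137) = -1 → non-residue.
(121/137) = +1 → QR.
(125/137) = -1 → non-residue.
(129/137) = +1 → QR.
Total quadratic residues among the 5: 2.

2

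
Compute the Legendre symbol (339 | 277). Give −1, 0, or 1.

First reduce: 339 ≡ 62 (mod 277).
Pull out 2: since 277 ≡ 5 (mod 8), (2/277) = -1.
Reciprocity: 31 ≡ 3 and 277 ≡ 1 (mod 4), so (31/277) = +(277/31).
Reduce top mod 31: now compute (29/31).
Reciprocity: 29 ≡ 1 and 31 ≡ 3 (mod 4), so (29/31) = +(31/29).
Reduce top mod 29: now compute (2/29).
Pull out 2: since 29 ≡ 5 (mod 8), (2/29) = -1.
Reached (1/29) = 1. Collecting the sign flips along the way, the symbol is +1.

1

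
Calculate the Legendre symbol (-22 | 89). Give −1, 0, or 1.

1

First reduce: -22 ≡ 67 (mod 89).
Reciprocity: 67 ≡ 3 and 89 ≡ 1 (mod 4), so (67/89) = +(89/67).
Reduce top mod 67: now compute (22/67).
Pull out 2: since 67 ≡ 3 (mod 8), (2/67) = -1.
Reciprocity: 11 ≡ 3 and 67 ≡ 3 (mod 4), so (11/67) = −(67/11).
Reduce top mod 11: now compute (1/11).
Reached (1/11) = 1. Collecting the sign flips along the way, the symbol is +1.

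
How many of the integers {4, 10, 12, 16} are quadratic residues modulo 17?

(4/17) = +1 → QR.
(10/17) = -1 → non-residue.
(12/17) = -1 → non-residue.
(16/17) = +1 → QR.
Total quadratic residues among the 4: 2.

2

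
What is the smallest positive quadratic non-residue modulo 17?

3

(2/17) = +1, so 2 is a residue.
(3/17) = −1, so 3 is the smallest positive non-residue mod 17.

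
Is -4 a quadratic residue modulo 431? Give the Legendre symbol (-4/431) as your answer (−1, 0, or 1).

-1

Euler's criterion: (-4/431) ≡ 427^215 (mod 431).
427^2 ≡ 16 (mod 431)
427^4 ≡ 256 (mod 431)
427^8 ≡ 24 (mod 431)
427^16 ≡ 145 (mod 431)
427^32 ≡ 337 (mod 431)
427^64 ≡ 216 (mod 431)
427^128 ≡ 108 (mod 431)
427^215 = 427^(128+64+16+4+2+1) ≡ 430 (mod 431).
Result is 430 ≡ −1, so (-4/431) = −1.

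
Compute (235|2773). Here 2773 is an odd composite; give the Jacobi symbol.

0

Reciprocity: 235 ≡ 3 and 2773 ≡ 1 (mod 4), so (235/2773) = +(2773/235).
Reduce top mod 235: now compute (188/235).
Pull out 2^2: since 235 ≡ 3 (mod 8), (2/235) = -1, so (2/235)^2 = +1.
Reciprocity: 47 ≡ 3 and 235 ≡ 3 (mod 4), so (47/235) = −(235/47).
Reduce top mod 47: now compute (0/47).
Top reduces to 0: gcd > 1, so the symbol is 0.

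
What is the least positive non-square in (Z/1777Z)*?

5

(2/1777) = +1, so 2 is a residue.
(3/1777) = +1, so 3 is a residue.
(4/1777) = +1, so 4 is a residue.
(5/1777) = −1, so 5 is the smallest positive non-residue mod 1777.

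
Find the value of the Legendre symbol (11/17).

Euler's criterion: (11/17) ≡ 11^8 (mod 17).
11^2 ≡ 2 (mod 17)
11^4 ≡ 4 (mod 17)
11^8 ≡ 16 (mod 17)
11^8 = 11^(8) ≡ 16 (mod 17).
Result is 16 ≡ −1, so (11/17) = −1.

-1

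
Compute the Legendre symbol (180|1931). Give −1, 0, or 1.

Pull out 2^2: since 1931 ≡ 3 (mod 8), (2/1931) = -1, so (2/1931)^2 = +1.
Reciprocity: 45 ≡ 1 and 1931 ≡ 3 (mod 4), so (45/1931) = +(1931/45).
Reduce top mod 45: now compute (41/45).
Reciprocity: 41 ≡ 1 and 45 ≡ 1 (mod 4), so (41/45) = +(45/41).
Reduce top mod 41: now compute (4/41).
Pull out 2^2: since 41 ≡ 1 (mod 8), (2/41) = +1, so (2/41)^2 = +1.
Reached (1/41) = 1. Collecting the sign flips along the way, the symbol is +1.

1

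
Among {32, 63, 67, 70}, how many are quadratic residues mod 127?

(32/127) = +1 → QR.
(63/127) = -1 → non-residue.
(67/127) = -1 → non-residue.
(70/127) = +1 → QR.
Total quadratic residues among the 4: 2.

2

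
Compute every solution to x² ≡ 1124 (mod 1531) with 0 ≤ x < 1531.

645, 886

Since 1531 ≡ 3 (mod 4), a square root of 1124 is 1124^((1531+1)/4) = 1124^383 mod 1531.
Repeated squaring: 1124^2≡301, 1124^4≡272, 1124^8≡496, 1124^16≡1056, 1124^32≡568, 1124^64≡1114, 1124^128≡886, 1124^256≡1124 (mod 1531).
1124^383 = 1124^(256+64+32+16+8+4+2+1) ≡ 886 (mod 1531).
Check: 886² = 784996 ≡ 1124 (mod 1531). The two roots are 645 and 886.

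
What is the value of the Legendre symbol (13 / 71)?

Reciprocity: 13 ≡ 1 and 71 ≡ 3 (mod 4), so (13/71) = +(71/13).
Reduce top mod 13: now compute (6/13).
Pull out 2: since 13 ≡ 5 (mod 8), (2/13) = -1.
Reciprocity: 3 ≡ 3 and 13 ≡ 1 (mod 4), so (3/13) = +(13/3).
Reduce top mod 3: now compute (1/3).
Reached (1/3) = 1. Collecting the sign flips along the way, the symbol is -1.

-1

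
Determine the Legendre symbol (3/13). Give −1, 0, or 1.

Reciprocity: 3 ≡ 3 and 13 ≡ 1 (mod 4), so (3/13) = +(13/3).
Reduce top mod 3: now compute (1/3).
Reached (1/3) = 1. Collecting the sign flips along the way, the symbol is +1.

1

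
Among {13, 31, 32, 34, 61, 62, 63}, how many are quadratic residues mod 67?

1

(13/67) = -1 → non-residue.
(31/67) = -1 → non-residue.
(32/67) = -1 → non-residue.
(34/67) = -1 → non-residue.
(61/67) = -1 → non-residue.
(62/67) = +1 → QR.
(63/67) = -1 → non-residue.
Total quadratic residues among the 7: 1.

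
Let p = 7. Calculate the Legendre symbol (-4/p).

-1

First reduce: -4 ≡ 3 (mod 7).
Reciprocity: 3 ≡ 3 and 7 ≡ 3 (mod 4), so (3/7) = −(7/3).
Reduce top mod 3: now compute (1/3).
Reached (1/3) = 1. Collecting the sign flips along the way, the symbol is -1.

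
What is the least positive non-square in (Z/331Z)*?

2

(2/331) = −1, so 2 is the smallest positive non-residue mod 331.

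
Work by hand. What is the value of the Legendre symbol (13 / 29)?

1

Reciprocity: 13 ≡ 1 and 29 ≡ 1 (mod 4), so (13/29) = +(29/13).
Reduce top mod 13: now compute (3/13).
Reciprocity: 3 ≡ 3 and 13 ≡ 1 (mod 4), so (3/13) = +(13/3).
Reduce top mod 3: now compute (1/3).
Reached (1/3) = 1. Collecting the sign flips along the way, the symbol is +1.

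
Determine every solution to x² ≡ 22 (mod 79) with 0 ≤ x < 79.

38, 41

Since 79 ≡ 3 (mod 4), a square root of 22 is 22^((79+1)/4) = 22^20 mod 79.
Repeated squaring: 22^2≡10, 22^4≡21, 22^8≡46, 22^16≡62 (mod 79).
22^20 = 22^(16+4) ≡ 38 (mod 79).
Check: 38² = 1444 ≡ 22 (mod 79). The two roots are 38 and 41.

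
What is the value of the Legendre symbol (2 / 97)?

1

Pull out 2: since 97 ≡ 1 (mod 8), (2/97) = +1.
Reached (1/97) = 1. Collecting the sign flips along the way, the symbol is +1.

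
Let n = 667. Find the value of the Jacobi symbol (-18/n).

1

First reduce: -18 ≡ 649 (mod 667).
Reciprocity: 649 ≡ 1 and 667 ≡ 3 (mod 4), so (649/667) = +(667/649).
Reduce top mod 649: now compute (18/649).
Pull out 2: since 649 ≡ 1 (mod 8), (2/649) = +1.
Reciprocity: 9 ≡ 1 and 649 ≡ 1 (mod 4), so (9/649) = +(649/9).
Reduce top mod 9: now compute (1/9).
Reached (1/9) = 1. Collecting the sign flips along the way, the symbol is +1.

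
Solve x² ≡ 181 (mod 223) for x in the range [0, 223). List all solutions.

Since 223 ≡ 3 (mod 4), a square root of 181 is 181^((223+1)/4) = 181^56 mod 223.
Repeated squaring: 181^2≡203, 181^4≡177, 181^8≡109, 181^16≡62, 181^32≡53 (mod 223).
181^56 = 181^(32+16+8) ≡ 36 (mod 223).
Check: 36² = 1296 ≡ 181 (mod 223). The two roots are 36 and 187.

36, 187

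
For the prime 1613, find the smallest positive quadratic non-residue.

(2/1613) = −1, so 2 is the smallest positive non-residue mod 1613.

2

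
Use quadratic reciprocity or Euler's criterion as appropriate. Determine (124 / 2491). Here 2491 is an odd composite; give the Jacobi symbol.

Pull out 2^2: since 2491 ≡ 3 (mod 8), (2/2491) = -1, so (2/2491)^2 = +1.
Reciprocity: 31 ≡ 3 and 2491 ≡ 3 (mod 4), so (31/2491) = −(2491/31).
Reduce top mod 31: now compute (11/31).
Reciprocity: 11 ≡ 3 and 31 ≡ 3 (mod 4), so (11/31) = −(31/11).
Reduce top mod 11: now compute (9/11).
Reciprocity: 9 ≡ 1 and 11 ≡ 3 (mod 4), so (9/11) = +(11/9).
Reduce top mod 9: now compute (2/9).
Pull out 2: since 9 ≡ 1 (mod 8), (2/9) = +1.
Reached (1/9) = 1. Collecting the sign flips along the way, the symbol is +1.

1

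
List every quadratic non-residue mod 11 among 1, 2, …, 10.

Square k = 1,…,5 (k and 11−k give the same square):
1²=1, 2²=4, 3²=9, 4²≡5, 5²≡3 (mod 11).
The residues are {1, 3, 4, 5, 9}; the non-residues are the remaining 5 nonzero classes.

2,6,7,8,10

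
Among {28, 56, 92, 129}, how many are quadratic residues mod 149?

(28/149) = +1 → QR.
(56/149) = -1 → non-residue.
(92/149) = -1 → non-residue.
(129/149) = +1 → QR.
Total quadratic residues among the 4: 2.

2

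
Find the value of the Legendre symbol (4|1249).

Pull out 2^2: since 1249 ≡ 1 (mod 8), (2/1249) = +1, so (2/1249)^2 = +1.
Reached (1/1249) = 1. Collecting the sign flips along the way, the symbol is +1.

1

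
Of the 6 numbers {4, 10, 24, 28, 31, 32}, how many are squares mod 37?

3

(4/37) = +1 → QR.
(10/37) = +1 → QR.
(24/37) = -1 → non-residue.
(28/37) = +1 → QR.
(31/37) = -1 → non-residue.
(32/37) = -1 → non-residue.
Total quadratic residues among the 6: 3.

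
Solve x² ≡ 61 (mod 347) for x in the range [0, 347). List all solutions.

Since 347 ≡ 3 (mod 4), a square root of 61 is 61^((347+1)/4) = 61^87 mod 347.
Repeated squaring: 61^2≡251, 61^4≡194, 61^8≡160, 61^16≡269, 61^32≡185, 61^64≡219 (mod 347).
61^87 = 61^(64+16+4+2+1) ≡ 282 (mod 347).
Check: 282² = 79524 ≡ 61 (mod 347). The two roots are 65 and 282.

65, 282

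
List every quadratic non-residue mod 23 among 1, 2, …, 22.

5,7,10,11,14,15,17,19,20,21,22

Square k = 1,…,11 (k and 23−k give the same square):
1²=1, 2²=4, 3²=9, 4²=16, 5²≡2, 6²≡13, 7²≡3, 8²≡18, 9²≡12, 10²≡8, 11²≡6 (mod 23).
The residues are {1, 2, 3, 4, 6, 8, 9, 12, 13, 16, 18}; the non-residues are the remaining 11 nonzero classes.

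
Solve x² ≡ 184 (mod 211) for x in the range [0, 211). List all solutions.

Since 211 ≡ 3 (mod 4), a square root of 184 is 184^((211+1)/4) = 184^53 mod 211.
Repeated squaring: 184^2≡96, 184^4≡143, 184^8≡193, 184^16≡113, 184^32≡109 (mod 211).
184^53 = 184^(32+16+4+1) ≡ 87 (mod 211).
Check: 87² = 7569 ≡ 184 (mod 211). The two roots are 87 and 124.

87, 124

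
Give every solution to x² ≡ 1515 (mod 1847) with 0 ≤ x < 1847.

84, 1763

Since 1847 ≡ 3 (mod 4), a square root of 1515 is 1515^((1847+1)/4) = 1515^462 mod 1847.
Repeated squaring: 1515^2≡1251, 1515^4≡592, 1515^8≡1381, 1515^16≡1057, 1515^32≡1661, 1515^64≡1350, 1515^128≡1358, 1515^256≡858 (mod 1847).
1515^462 = 1515^(256+128+64+8+4+2) ≡ 84 (mod 1847).
Check: 84² = 7056 ≡ 1515 (mod 1847). The two roots are 84 and 1763.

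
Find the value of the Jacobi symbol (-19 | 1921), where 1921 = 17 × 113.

-1

First reduce: -19 ≡ 1902 (mod 1921).
Pull out 2: since 1921 ≡ 1 (mod 8), (2/1921) = +1.
Reciprocity: 951 ≡ 3 and 1921 ≡ 1 (mod 4), so (951/1921) = +(1921/951).
Reduce top mod 951: now compute (19/951).
Reciprocity: 19 ≡ 3 and 951 ≡ 3 (mod 4), so (19/951) = −(951/19).
Reduce top mod 19: now compute (1/19).
Reached (1/19) = 1. Collecting the sign flips along the way, the symbol is -1.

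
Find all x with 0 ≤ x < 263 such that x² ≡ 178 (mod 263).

Since 263 ≡ 3 (mod 4), a square root of 178 is 178^((263+1)/4) = 178^66 mod 263.
Repeated squaring: 178^2≡124, 178^4≡122, 178^8≡156, 178^16≡140, 178^32≡138, 178^64≡108 (mod 263).
178^66 = 178^(64+2) ≡ 242 (mod 263).
Check: 242² = 58564 ≡ 178 (mod 263). The two roots are 21 and 242.

21, 242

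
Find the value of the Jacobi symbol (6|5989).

Pull out 2: since 5989 ≡ 5 (mod 8), (2/5989) = -1.
Reciprocity: 3 ≡ 3 and 5989 ≡ 1 (mod 4), so (3/5989) = +(5989/3).
Reduce top mod 3: now compute (1/3).
Reached (1/3) = 1. Collecting the sign flips along the way, the symbol is -1.

-1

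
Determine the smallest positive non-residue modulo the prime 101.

(2/101) = −1, so 2 is the smallest positive non-residue mod 101.

2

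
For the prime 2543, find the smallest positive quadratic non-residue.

5

(2/2543) = +1, so 2 is a residue.
(3/2543) = +1, so 3 is a residue.
(4/2543) = +1, so 4 is a residue.
(5/2543) = −1, so 5 is the smallest positive non-residue mod 2543.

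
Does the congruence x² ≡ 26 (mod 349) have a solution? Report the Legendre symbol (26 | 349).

Pull out 2: since 349 ≡ 5 (mod 8), (2/349) = -1.
Reciprocity: 13 ≡ 1 and 349 ≡ 1 (mod 4), so (13/349) = +(349/13).
Reduce top mod 13: now compute (11/13).
Reciprocity: 11 ≡ 3 and 13 ≡ 1 (mod 4), so (11/13) = +(13/11).
Reduce top mod 11: now compute (2/11).
Pull out 2: since 11 ≡ 3 (mod 8), (2/11) = -1.
Reached (1/11) = 1. Collecting the sign flips along the way, the symbol is +1.

1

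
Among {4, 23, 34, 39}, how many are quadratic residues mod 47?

(4/47) = +1 → QR.
(23/47) = -1 → non-residue.
(34/47) = +1 → QR.
(39/47) = -1 → non-residue.
Total quadratic residues among the 4: 2.

2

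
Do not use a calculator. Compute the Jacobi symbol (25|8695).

Reciprocity: 25 ≡ 1 and 8695 ≡ 3 (mod 4), so (25/8695) = +(8695/25).
Reduce top mod 25: now compute (20/25).
Pull out 2^2: since 25 ≡ 1 (mod 8), (2/25) = +1, so (2/25)^2 = +1.
Reciprocity: 5 ≡ 1 and 25 ≡ 1 (mod 4), so (5/25) = +(25/5).
Reduce top mod 5: now compute (0/5).
Top reduces to 0: gcd > 1, so the symbol is 0.

0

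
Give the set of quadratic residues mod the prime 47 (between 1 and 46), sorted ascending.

1,2,3,4,6,7,8,9,12,14,16,17,18,21,24,25,27,28,32,34,36,37,42

Square k = 1,…,23 (k and 47−k give the same square):
1²=1, 2²=4, 3²=9, 4²=16, 5²=25, 6²=36, 7²≡2, 8²≡17, 9²≡34, 10²≡6, 11²≡27, 12²≡3, 13²≡28, 14²≡8, 15²≡37, 16²≡21, 17²≡7, 18²≡42, 19²≡32, 20²≡24, 21²≡18, 22²≡14, 23²≡12 (mod 47).
So the quadratic residues mod 47 are {1, 2, 3, 4, 6, 7, 8, 9, 12, 14, 16, 17, 18, 21, 24, 25, 27, 28, 32, 34, 36, 37, 42}.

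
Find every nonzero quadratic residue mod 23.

Square k = 1,…,11 (k and 23−k give the same square):
1²=1, 2²=4, 3²=9, 4²=16, 5²≡2, 6²≡13, 7²≡3, 8²≡18, 9²≡12, 10²≡8, 11²≡6 (mod 23).
So the quadratic residues mod 23 are {1, 2, 3, 4, 6, 8, 9, 12, 13, 16, 18}.

1 2 3 4 6 8 9 12 13 16 18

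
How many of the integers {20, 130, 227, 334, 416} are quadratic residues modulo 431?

(20/431) = +1 → QR.
(130/431) = -1 → non-residue.
(227/431) = +1 → QR.
(334/431) = -1 → non-residue.
(416/431) = -1 → non-residue.
Total quadratic residues among the 5: 2.

2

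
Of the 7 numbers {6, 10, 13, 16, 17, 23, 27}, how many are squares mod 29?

(6/29) = +1 → QR.
(10/29) = -1 → non-residue.
(13/29) = +1 → QR.
(16/29) = +1 → QR.
(17/29) = -1 → non-residue.
(23/29) = +1 → QR.
(27/29) = -1 → non-residue.
Total quadratic residues among the 7: 4.

4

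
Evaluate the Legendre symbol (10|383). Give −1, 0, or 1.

Pull out 2: since 383 ≡ 7 (mod 8), (2/383) = +1.
Reciprocity: 5 ≡ 1 and 383 ≡ 3 (mod 4), so (5/383) = +(383/5).
Reduce top mod 5: now compute (3/5).
Reciprocity: 3 ≡ 3 and 5 ≡ 1 (mod 4), so (3/5) = +(5/3).
Reduce top mod 3: now compute (2/3).
Pull out 2: since 3 ≡ 3 (mod 8), (2/3) = -1.
Reached (1/3) = 1. Collecting the sign flips along the way, the symbol is -1.

-1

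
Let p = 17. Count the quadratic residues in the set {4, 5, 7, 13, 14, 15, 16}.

(4/17) = +1 → QR.
(5/17) = -1 → non-residue.
(7/17) = -1 → non-residue.
(13/17) = +1 → QR.
(14/17) = -1 → non-residue.
(15/17) = +1 → QR.
(16/17) = +1 → QR.
Total quadratic residues among the 7: 4.

4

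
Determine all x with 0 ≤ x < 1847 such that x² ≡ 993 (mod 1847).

699, 1148

Since 1847 ≡ 3 (mod 4), a square root of 993 is 993^((1847+1)/4) = 993^462 mod 1847.
Repeated squaring: 993^2≡1598, 993^4≡1050, 993^8≡1688, 993^16≡1270, 993^32≡469, 993^64≡168, 993^128≡519, 993^256≡1546 (mod 1847).
993^462 = 993^(256+128+64+8+4+2) ≡ 1148 (mod 1847).
Check: 1148² = 1317904 ≡ 993 (mod 1847). The two roots are 699 and 1148.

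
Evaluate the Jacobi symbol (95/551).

Reciprocity: 95 ≡ 3 and 551 ≡ 3 (mod 4), so (95/551) = −(551/95).
Reduce top mod 95: now compute (76/95).
Pull out 2^2: since 95 ≡ 7 (mod 8), (2/95) = +1, so (2/95)^2 = +1.
Reciprocity: 19 ≡ 3 and 95 ≡ 3 (mod 4), so (19/95) = −(95/19).
Reduce top mod 19: now compute (0/19).
Top reduces to 0: gcd > 1, so the symbol is 0.

0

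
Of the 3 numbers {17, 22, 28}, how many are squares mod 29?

2

(17/29) = -1 → non-residue.
(22/29) = +1 → QR.
(28/29) = +1 → QR.
Total quadratic residues among the 3: 2.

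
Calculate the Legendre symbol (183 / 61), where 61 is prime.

0

First reduce: 183 ≡ 0 (mod 61).
Top reduces to 0: gcd > 1, so the symbol is 0.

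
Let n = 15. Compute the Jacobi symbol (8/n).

Pull out 2^3: since 15 ≡ 7 (mod 8), (2/15) = +1, so (2/15)^3 = +1.
Reached (1/15) = 1. Collecting the sign flips along the way, the symbol is +1.

1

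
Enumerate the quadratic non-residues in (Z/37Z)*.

2, 5, 6, 8, 13, 14, 15, 17, 18, 19, 20, 22, 23, 24, 29, 31, 32, 35

Square k = 1,…,18 (k and 37−k give the same square):
1²=1, 2²=4, 3²=9, 4²=16, 5²=25, 6²=36, 7²≡12, 8²≡27, 9²≡7, 10²≡26, 11²≡10, 12²≡33, 13²≡21, 14²≡11, 15²≡3, 16²≡34, 17²≡30, 18²≡28 (mod 37).
The residues are {1, 3, 4, 7, 9, 10, 11, 12, 16, 21, 25, 26, 27, 28, 30, 33, 34, 36}; the non-residues are the remaining 18 nonzero classes.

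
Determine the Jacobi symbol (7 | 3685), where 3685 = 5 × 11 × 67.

Reciprocity: 7 ≡ 3 and 3685 ≡ 1 (mod 4), so (7/3685) = +(3685/7).
Reduce top mod 7: now compute (3/7).
Reciprocity: 3 ≡ 3 and 7 ≡ 3 (mod 4), so (3/7) = −(7/3).
Reduce top mod 3: now compute (1/3).
Reached (1/3) = 1. Collecting the sign flips along the way, the symbol is -1.

-1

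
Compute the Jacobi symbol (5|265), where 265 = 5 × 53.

Reciprocity: 5 ≡ 1 and 265 ≡ 1 (mod 4), so (5/265) = +(265/5).
Reduce top mod 5: now compute (0/5).
Top reduces to 0: gcd > 1, so the symbol is 0.

0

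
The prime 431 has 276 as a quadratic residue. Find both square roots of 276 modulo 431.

172, 259

Since 431 ≡ 3 (mod 4), a square root of 276 is 276^((431+1)/4) = 276^108 mod 431.
Repeated squaring: 276^2≡320, 276^4≡253, 276^8≡221, 276^16≡138, 276^32≡80, 276^64≡366 (mod 431).
276^108 = 276^(64+32+8+4) ≡ 259 (mod 431).
Check: 259² = 67081 ≡ 276 (mod 431). The two roots are 172 and 259.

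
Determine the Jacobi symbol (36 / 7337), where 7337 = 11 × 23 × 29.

1

Pull out 2^2: since 7337 ≡ 1 (mod 8), (2/7337) = +1, so (2/7337)^2 = +1.
Reciprocity: 9 ≡ 1 and 7337 ≡ 1 (mod 4), so (9/7337) = +(7337/9).
Reduce top mod 9: now compute (2/9).
Pull out 2: since 9 ≡ 1 (mod 8), (2/9) = +1.
Reached (1/9) = 1. Collecting the sign flips along the way, the symbol is +1.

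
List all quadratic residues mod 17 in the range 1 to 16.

1, 2, 4, 8, 9, 13, 15, 16

Square k = 1,…,8 (k and 17−k give the same square):
1²=1, 2²=4, 3²=9, 4²=16, 5²≡8, 6²≡2, 7²≡15, 8²≡13 (mod 17).
So the quadratic residues mod 17 are {1, 2, 4, 8, 9, 13, 15, 16}.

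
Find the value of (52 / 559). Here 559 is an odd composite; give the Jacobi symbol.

0

Pull out 2^2: since 559 ≡ 7 (mod 8), (2/559) = +1, so (2/559)^2 = +1.
Reciprocity: 13 ≡ 1 and 559 ≡ 3 (mod 4), so (13/559) = +(559/13).
Reduce top mod 13: now compute (0/13).
Top reduces to 0: gcd > 1, so the symbol is 0.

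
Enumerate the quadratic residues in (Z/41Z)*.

Square k = 1,…,20 (k and 41−k give the same square):
1²=1, 2²=4, 3²=9, 4²=16, 5²=25, 6²=36, 7²≡8, 8²≡23, 9²≡40, 10²≡18, 11²≡39, 12²≡21, 13²≡5, 14²≡32, 15²≡20, 16²≡10, 17²≡2, 18²≡37, 19²≡33, 20²≡31 (mod 41).
So the quadratic residues mod 41 are {1, 2, 4, 5, 8, 9, 10, 16, 18, 20, 21, 23, 25, 31, 32, 33, 36, 37, 39, 40}.

1, 2, 4, 5, 8, 9, 10, 16, 18, 20, 21, 23, 25, 31, 32, 33, 36, 37, 39, 40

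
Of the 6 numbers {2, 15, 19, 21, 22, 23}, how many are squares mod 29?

2

(2/29) = -1 → non-residue.
(15/29) = -1 → non-residue.
(19/29) = -1 → non-residue.
(21/29) = -1 → non-residue.
(22/29) = +1 → QR.
(23/29) = +1 → QR.
Total quadratic residues among the 6: 2.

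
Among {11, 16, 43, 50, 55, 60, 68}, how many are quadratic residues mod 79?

(11/79) = +1 → QR.
(16/79) = +1 → QR.
(43/79) = -1 → non-residue.
(50/79) = +1 → QR.
(55/79) = +1 → QR.
(60/79) = -1 → non-residue.
(68/79) = -1 → non-residue.
Total quadratic residues among the 7: 4.

4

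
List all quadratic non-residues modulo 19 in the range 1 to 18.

2,3,8,10,12,13,14,15,18

Square k = 1,…,9 (k and 19−k give the same square):
1²=1, 2²=4, 3²=9, 4²=16, 5²≡6, 6²≡17, 7²≡11, 8²≡7, 9²≡5 (mod 19).
The residues are {1, 4, 5, 6, 7, 9, 11, 16, 17}; the non-residues are the remaining 9 nonzero classes.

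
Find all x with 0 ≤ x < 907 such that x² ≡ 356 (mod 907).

Since 907 ≡ 3 (mod 4), a square root of 356 is 356^((907+1)/4) = 356^227 mod 907.
Repeated squaring: 356^2≡663, 356^4≡581, 356^8≡157, 356^16≡160, 356^32≡204, 356^64≡801, 356^128≡352 (mod 907).
356^227 = 356^(128+64+32+2+1) ≡ 136 (mod 907).
Check: 136² = 18496 ≡ 356 (mod 907). The two roots are 136 and 771.

136, 771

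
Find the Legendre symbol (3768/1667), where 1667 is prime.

First reduce: 3768 ≡ 434 (mod 1667).
Pull out 2: since 1667 ≡ 3 (mod 8), (2/1667) = -1.
Reciprocity: 217 ≡ 1 and 1667 ≡ 3 (mod 4), so (217/1667) = +(1667/217).
Reduce top mod 217: now compute (148/217).
Pull out 2^2: since 217 ≡ 1 (mod 8), (2/217) = +1, so (2/217)^2 = +1.
Reciprocity: 37 ≡ 1 and 217 ≡ 1 (mod 4), so (37/217) = +(217/37).
Reduce top mod 37: now compute (32/37).
Pull out 2^5: since 37 ≡ 5 (mod 8), (2/37) = -1, so (2/37)^5 = -1.
Reached (1/37) = 1. Collecting the sign flips along the way, the symbol is +1.

1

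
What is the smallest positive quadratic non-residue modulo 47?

5

(2/47) = +1, so 2 is a residue.
(3/47) = +1, so 3 is a residue.
(4/47) = +1, so 4 is a residue.
(5/47) = −1, so 5 is the smallest positive non-residue mod 47.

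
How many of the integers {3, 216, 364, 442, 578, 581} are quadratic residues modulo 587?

3

(3/587) = +1 → QR.
(216/587) = -1 → non-residue.
(364/587) = -1 → non-residue.
(442/587) = +1 → QR.
(578/587) = -1 → non-residue.
(581/587) = +1 → QR.
Total quadratic residues among the 6: 3.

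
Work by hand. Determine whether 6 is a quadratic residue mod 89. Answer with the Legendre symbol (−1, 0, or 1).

Pull out 2: since 89 ≡ 1 (mod 8), (2/89) = +1.
Reciprocity: 3 ≡ 3 and 89 ≡ 1 (mod 4), so (3/89) = +(89/3).
Reduce top mod 3: now compute (2/3).
Pull out 2: since 3 ≡ 3 (mod 8), (2/3) = -1.
Reached (1/3) = 1. Collecting the sign flips along the way, the symbol is -1.

-1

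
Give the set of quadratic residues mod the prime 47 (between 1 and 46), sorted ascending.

Square k = 1,…,23 (k and 47−k give the same square):
1²=1, 2²=4, 3²=9, 4²=16, 5²=25, 6²=36, 7²≡2, 8²≡17, 9²≡34, 10²≡6, 11²≡27, 12²≡3, 13²≡28, 14²≡8, 15²≡37, 16²≡21, 17²≡7, 18²≡42, 19²≡32, 20²≡24, 21²≡18, 22²≡14, 23²≡12 (mod 47).
So the quadratic residues mod 47 are {1, 2, 3, 4, 6, 7, 8, 9, 12, 14, 16, 17, 18, 21, 24, 25, 27, 28, 32, 34, 36, 37, 42}.

1,2,3,4,6,7,8,9,12,14,16,17,18,21,24,25,27,28,32,34,36,37,42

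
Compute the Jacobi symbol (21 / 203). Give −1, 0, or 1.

0

Reciprocity: 21 ≡ 1 and 203 ≡ 3 (mod 4), so (21/203) = +(203/21).
Reduce top mod 21: now compute (14/21).
Pull out 2: since 21 ≡ 5 (mod 8), (2/21) = -1.
Reciprocity: 7 ≡ 3 and 21 ≡ 1 (mod 4), so (7/21) = +(21/7).
Reduce top mod 7: now compute (0/7).
Top reduces to 0: gcd > 1, so the symbol is 0.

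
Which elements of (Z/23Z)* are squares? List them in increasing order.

1,2,3,4,6,8,9,12,13,16,18

Square k = 1,…,11 (k and 23−k give the same square):
1²=1, 2²=4, 3²=9, 4²=16, 5²≡2, 6²≡13, 7²≡3, 8²≡18, 9²≡12, 10²≡8, 11²≡6 (mod 23).
So the quadratic residues mod 23 are {1, 2, 3, 4, 6, 8, 9, 12, 13, 16, 18}.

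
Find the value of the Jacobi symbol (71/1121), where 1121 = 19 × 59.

Reciprocity: 71 ≡ 3 and 1121 ≡ 1 (mod 4), so (71/1121) = +(1121/71).
Reduce top mod 71: now compute (56/71).
Pull out 2^3: since 71 ≡ 7 (mod 8), (2/71) = +1, so (2/71)^3 = +1.
Reciprocity: 7 ≡ 3 and 71 ≡ 3 (mod 4), so (7/71) = −(71/7).
Reduce top mod 7: now compute (1/7).
Reached (1/7) = 1. Collecting the sign flips along the way, the symbol is -1.

-1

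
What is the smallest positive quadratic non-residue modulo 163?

(2/163) = −1, so 2 is the smallest positive non-residue mod 163.

2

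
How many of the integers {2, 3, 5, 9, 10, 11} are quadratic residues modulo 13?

(2/13) = -1 → non-residue.
(3/13) = +1 → QR.
(5/13) = -1 → non-residue.
(9/13) = +1 → QR.
(10/13) = +1 → QR.
(11/13) = -1 → non-residue.
Total quadratic residues among the 6: 3.

3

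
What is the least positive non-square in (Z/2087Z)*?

5

(2/2087) = +1, so 2 is a residue.
(3/2087) = +1, so 3 is a residue.
(4/2087) = +1, so 4 is a residue.
(5/2087) = −1, so 5 is the smallest positive non-residue mod 2087.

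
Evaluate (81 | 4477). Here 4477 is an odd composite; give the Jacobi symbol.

1

Reciprocity: 81 ≡ 1 and 4477 ≡ 1 (mod 4), so (81/4477) = +(4477/81).
Reduce top mod 81: now compute (22/81).
Pull out 2: since 81 ≡ 1 (mod 8), (2/81) = +1.
Reciprocity: 11 ≡ 3 and 81 ≡ 1 (mod 4), so (11/81) = +(81/11).
Reduce top mod 11: now compute (4/11).
Pull out 2^2: since 11 ≡ 3 (mod 8), (2/11) = -1, so (2/11)^2 = +1.
Reached (1/11) = 1. Collecting the sign flips along the way, the symbol is +1.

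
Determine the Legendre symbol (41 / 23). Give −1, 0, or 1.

Euler's criterion: (41/23) ≡ 18^11 (mod 23).
18^2 ≡ 2 (mod 23)
18^4 ≡ 4 (mod 23)
18^8 ≡ 16 (mod 23)
18^11 = 18^(8+2+1) ≡ 1 (mod 23).
Result is 1, so (41/23) = 1.

1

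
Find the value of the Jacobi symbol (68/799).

0

Pull out 2^2: since 799 ≡ 7 (mod 8), (2/799) = +1, so (2/799)^2 = +1.
Reciprocity: 17 ≡ 1 and 799 ≡ 3 (mod 4), so (17/799) = +(799/17).
Reduce top mod 17: now compute (0/17).
Top reduces to 0: gcd > 1, so the symbol is 0.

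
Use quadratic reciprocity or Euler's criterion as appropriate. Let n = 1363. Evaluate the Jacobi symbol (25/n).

1

Reciprocity: 25 ≡ 1 and 1363 ≡ 3 (mod 4), so (25/1363) = +(1363/25).
Reduce top mod 25: now compute (13/25).
Reciprocity: 13 ≡ 1 and 25 ≡ 1 (mod 4), so (13/25) = +(25/13).
Reduce top mod 13: now compute (12/13).
Pull out 2^2: since 13 ≡ 5 (mod 8), (2/13) = -1, so (2/13)^2 = +1.
Reciprocity: 3 ≡ 3 and 13 ≡ 1 (mod 4), so (3/13) = +(13/3).
Reduce top mod 3: now compute (1/3).
Reached (1/3) = 1. Collecting the sign flips along the way, the symbol is +1.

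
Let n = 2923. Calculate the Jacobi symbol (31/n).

Reciprocity: 31 ≡ 3 and 2923 ≡ 3 (mod 4), so (31/2923) = −(2923/31).
Reduce top mod 31: now compute (9/31).
Reciprocity: 9 ≡ 1 and 31 ≡ 3 (mod 4), so (9/31) = +(31/9).
Reduce top mod 9: now compute (4/9).
Pull out 2^2: since 9 ≡ 1 (mod 8), (2/9) = +1, so (2/9)^2 = +1.
Reached (1/9) = 1. Collecting the sign flips along the way, the symbol is -1.

-1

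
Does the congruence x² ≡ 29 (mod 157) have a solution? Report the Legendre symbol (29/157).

-1

Reciprocity: 29 ≡ 1 and 157 ≡ 1 (mod 4), so (29/157) = +(157/29).
Reduce top mod 29: now compute (12/29).
Pull out 2^2: since 29 ≡ 5 (mod 8), (2/29) = -1, so (2/29)^2 = +1.
Reciprocity: 3 ≡ 3 and 29 ≡ 1 (mod 4), so (3/29) = +(29/3).
Reduce top mod 3: now compute (2/3).
Pull out 2: since 3 ≡ 3 (mod 8), (2/3) = -1.
Reached (1/3) = 1. Collecting the sign flips along the way, the symbol is -1.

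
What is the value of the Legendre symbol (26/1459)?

-1

Pull out 2: since 1459 ≡ 3 (mod 8), (2/1459) = -1.
Reciprocity: 13 ≡ 1 and 1459 ≡ 3 (mod 4), so (13/1459) = +(1459/13).
Reduce top mod 13: now compute (3/13).
Reciprocity: 3 ≡ 3 and 13 ≡ 1 (mod 4), so (3/13) = +(13/3).
Reduce top mod 3: now compute (1/3).
Reached (1/3) = 1. Collecting the sign flips along the way, the symbol is -1.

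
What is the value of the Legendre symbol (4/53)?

1

Pull out 2^2: since 53 ≡ 5 (mod 8), (2/53) = -1, so (2/53)^2 = +1.
Reached (1/53) = 1. Collecting the sign flips along the way, the symbol is +1.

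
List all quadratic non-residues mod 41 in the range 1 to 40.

3,6,7,11,12,13,14,15,17,19,22,24,26,27,28,29,30,34,35,38

Square k = 1,…,20 (k and 41−k give the same square):
1²=1, 2²=4, 3²=9, 4²=16, 5²=25, 6²=36, 7²≡8, 8²≡23, 9²≡40, 10²≡18, 11²≡39, 12²≡21, 13²≡5, 14²≡32, 15²≡20, 16²≡10, 17²≡2, 18²≡37, 19²≡33, 20²≡31 (mod 41).
The residues are {1, 2, 4, 5, 8, 9, 10, 16, 18, 20, 21, 23, 25, 31, 32, 33, 36, 37, 39, 40}; the non-residues are the remaining 20 nonzero classes.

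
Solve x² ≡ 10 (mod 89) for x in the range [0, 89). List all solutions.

89 ≡ 1 (mod 4), so we find a root by search.
Trying successive values, 30² = 900 ≡ 10 (mod 89). The other root is 89 − 30 = 59.

30, 59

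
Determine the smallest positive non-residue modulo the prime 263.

5

(2/263) = +1, so 2 is a residue.
(3/263) = +1, so 3 is a residue.
(4/263) = +1, so 4 is a residue.
(5/263) = −1, so 5 is the smallest positive non-residue mod 263.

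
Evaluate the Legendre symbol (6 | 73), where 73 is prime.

1

Pull out 2: since 73 ≡ 1 (mod 8), (2/73) = +1.
Reciprocity: 3 ≡ 3 and 73 ≡ 1 (mod 4), so (3/73) = +(73/3).
Reduce top mod 3: now compute (1/3).
Reached (1/3) = 1. Collecting the sign flips along the way, the symbol is +1.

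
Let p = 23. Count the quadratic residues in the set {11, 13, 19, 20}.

(11/23) = -1 → non-residue.
(13/23) = +1 → QR.
(19/23) = -1 → non-residue.
(20/23) = -1 → non-residue.
Total quadratic residues among the 4: 1.

1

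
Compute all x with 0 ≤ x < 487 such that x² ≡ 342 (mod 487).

130, 357

Since 487 ≡ 3 (mod 4), a square root of 342 is 342^((487+1)/4) = 342^122 mod 487.
Repeated squaring: 342^2≡84, 342^4≡238, 342^8≡152, 342^16≡215, 342^32≡447, 342^64≡139 (mod 487).
342^122 = 342^(64+32+16+8+2) ≡ 130 (mod 487).
Check: 130² = 16900 ≡ 342 (mod 487). The two roots are 130 and 357.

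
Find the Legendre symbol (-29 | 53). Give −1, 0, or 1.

1

First reduce: -29 ≡ 24 (mod 53).
Pull out 2^3: since 53 ≡ 5 (mod 8), (2/53) = -1, so (2/53)^3 = -1.
Reciprocity: 3 ≡ 3 and 53 ≡ 1 (mod 4), so (3/53) = +(53/3).
Reduce top mod 3: now compute (2/3).
Pull out 2: since 3 ≡ 3 (mod 8), (2/3) = -1.
Reached (1/3) = 1. Collecting the sign flips along the way, the symbol is +1.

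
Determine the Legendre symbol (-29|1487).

First reduce: -29 ≡ 1458 (mod 1487).
Pull out 2: since 1487 ≡ 7 (mod 8), (2/1487) = +1.
Reciprocity: 729 ≡ 1 and 1487 ≡ 3 (mod 4), so (729/1487) = +(1487/729).
Reduce top mod 729: now compute (29/729).
Reciprocity: 29 ≡ 1 and 729 ≡ 1 (mod 4), so (29/729) = +(729/29).
Reduce top mod 29: now compute (4/29).
Pull out 2^2: since 29 ≡ 5 (mod 8), (2/29) = -1, so (2/29)^2 = +1.
Reached (1/29) = 1. Collecting the sign flips along the way, the symbol is +1.

1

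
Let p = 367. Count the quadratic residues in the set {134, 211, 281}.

(134/367) = +1 → QR.
(211/367) = +1 → QR.
(281/367) = +1 → QR.
Total quadratic residues among the 3: 3.

3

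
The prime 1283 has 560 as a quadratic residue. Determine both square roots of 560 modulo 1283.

204, 1079

Since 1283 ≡ 3 (mod 4), a square root of 560 is 560^((1283+1)/4) = 560^321 mod 1283.
Repeated squaring: 560^2≡548, 560^4≡82, 560^8≡309, 560^16≡539, 560^32≡563, 560^64≡68, 560^128≡775, 560^256≡181 (mod 1283).
560^321 = 560^(256+64+1) ≡ 204 (mod 1283).
Check: 204² = 41616 ≡ 560 (mod 1283). The two roots are 204 and 1079.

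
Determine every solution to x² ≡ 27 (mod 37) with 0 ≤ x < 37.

37 ≡ 1 (mod 4), so we find a root by search.
Trying successive values, 8² = 64 ≡ 27 (mod 37). The other root is 37 − 8 = 29.

8, 29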